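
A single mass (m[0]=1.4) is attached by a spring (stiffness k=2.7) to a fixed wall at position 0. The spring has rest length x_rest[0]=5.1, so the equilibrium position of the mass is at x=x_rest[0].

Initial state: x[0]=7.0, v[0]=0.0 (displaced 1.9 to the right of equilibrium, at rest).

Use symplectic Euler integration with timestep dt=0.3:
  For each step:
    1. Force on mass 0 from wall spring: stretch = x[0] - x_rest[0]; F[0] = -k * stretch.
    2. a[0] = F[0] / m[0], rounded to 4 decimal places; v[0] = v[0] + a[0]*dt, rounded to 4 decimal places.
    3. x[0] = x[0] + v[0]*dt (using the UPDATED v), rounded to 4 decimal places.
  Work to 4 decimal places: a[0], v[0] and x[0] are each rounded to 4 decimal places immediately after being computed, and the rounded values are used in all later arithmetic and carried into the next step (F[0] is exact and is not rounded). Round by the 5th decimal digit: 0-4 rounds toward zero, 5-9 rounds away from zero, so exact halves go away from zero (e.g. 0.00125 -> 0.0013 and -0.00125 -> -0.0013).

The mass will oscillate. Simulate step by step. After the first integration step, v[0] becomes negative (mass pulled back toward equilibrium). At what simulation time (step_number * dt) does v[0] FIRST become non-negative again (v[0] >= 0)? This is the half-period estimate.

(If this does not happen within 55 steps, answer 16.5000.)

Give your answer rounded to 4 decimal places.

Answer: 2.4000

Derivation:
Step 0: x=[7.0000] v=[0.0000]
Step 1: x=[6.6702] v=[-1.0993]
Step 2: x=[6.0679] v=[-2.0078]
Step 3: x=[5.2976] v=[-2.5678]
Step 4: x=[4.4930] v=[-2.6821]
Step 5: x=[3.7937] v=[-2.3309]
Step 6: x=[3.3212] v=[-1.5751]
Step 7: x=[3.1574] v=[-0.5460]
Step 8: x=[3.3308] v=[0.5779]
First v>=0 after going negative at step 8, time=2.4000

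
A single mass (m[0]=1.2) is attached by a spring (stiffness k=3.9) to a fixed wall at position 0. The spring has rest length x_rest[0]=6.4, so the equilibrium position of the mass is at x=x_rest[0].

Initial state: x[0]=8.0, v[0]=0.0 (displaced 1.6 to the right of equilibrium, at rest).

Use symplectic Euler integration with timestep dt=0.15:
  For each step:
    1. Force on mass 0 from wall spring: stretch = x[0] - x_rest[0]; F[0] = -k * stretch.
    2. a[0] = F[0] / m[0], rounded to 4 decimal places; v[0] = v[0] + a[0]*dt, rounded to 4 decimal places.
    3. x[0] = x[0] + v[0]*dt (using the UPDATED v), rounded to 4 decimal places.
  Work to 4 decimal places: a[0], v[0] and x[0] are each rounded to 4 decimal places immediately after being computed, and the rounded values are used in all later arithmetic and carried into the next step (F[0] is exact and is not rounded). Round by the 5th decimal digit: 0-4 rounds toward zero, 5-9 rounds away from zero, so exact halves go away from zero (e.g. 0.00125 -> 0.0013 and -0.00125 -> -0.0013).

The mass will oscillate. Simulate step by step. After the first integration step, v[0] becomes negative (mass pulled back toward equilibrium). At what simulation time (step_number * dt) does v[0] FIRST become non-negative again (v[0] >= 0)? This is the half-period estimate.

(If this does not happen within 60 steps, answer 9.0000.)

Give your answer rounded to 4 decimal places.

Step 0: x=[8.0000] v=[0.0000]
Step 1: x=[7.8830] v=[-0.7800]
Step 2: x=[7.6576] v=[-1.5030]
Step 3: x=[7.3402] v=[-2.1161]
Step 4: x=[6.9540] v=[-2.5745]
Step 5: x=[6.5273] v=[-2.8446]
Step 6: x=[6.0913] v=[-2.9067]
Step 7: x=[5.6779] v=[-2.7562]
Step 8: x=[5.3173] v=[-2.4042]
Step 9: x=[5.0358] v=[-1.8764]
Step 10: x=[4.8541] v=[-1.2113]
Step 11: x=[4.7854] v=[-0.4577]
Step 12: x=[4.8348] v=[0.3294]
First v>=0 after going negative at step 12, time=1.8000

Answer: 1.8000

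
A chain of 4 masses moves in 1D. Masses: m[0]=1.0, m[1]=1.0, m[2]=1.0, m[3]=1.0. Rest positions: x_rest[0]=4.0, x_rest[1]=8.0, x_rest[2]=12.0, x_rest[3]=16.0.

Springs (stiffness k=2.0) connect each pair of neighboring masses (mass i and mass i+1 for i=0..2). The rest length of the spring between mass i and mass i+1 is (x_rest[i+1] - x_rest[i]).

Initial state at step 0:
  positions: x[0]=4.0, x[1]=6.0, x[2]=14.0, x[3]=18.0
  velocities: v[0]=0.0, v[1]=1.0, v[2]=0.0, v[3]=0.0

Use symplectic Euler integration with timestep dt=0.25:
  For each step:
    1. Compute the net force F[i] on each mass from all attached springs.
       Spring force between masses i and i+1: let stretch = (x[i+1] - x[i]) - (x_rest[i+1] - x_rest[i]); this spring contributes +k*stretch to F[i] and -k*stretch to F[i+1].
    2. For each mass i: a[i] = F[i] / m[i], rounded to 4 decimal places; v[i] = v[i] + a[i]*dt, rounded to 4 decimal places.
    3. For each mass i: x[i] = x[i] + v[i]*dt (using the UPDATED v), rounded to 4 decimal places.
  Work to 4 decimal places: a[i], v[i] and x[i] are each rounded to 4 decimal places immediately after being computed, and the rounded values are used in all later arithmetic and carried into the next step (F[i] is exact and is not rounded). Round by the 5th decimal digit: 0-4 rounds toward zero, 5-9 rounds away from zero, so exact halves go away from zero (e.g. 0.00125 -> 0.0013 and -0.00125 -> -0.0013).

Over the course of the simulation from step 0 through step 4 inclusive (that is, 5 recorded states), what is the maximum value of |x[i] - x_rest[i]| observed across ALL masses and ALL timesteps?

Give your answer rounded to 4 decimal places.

Answer: 2.5338

Derivation:
Step 0: x=[4.0000 6.0000 14.0000 18.0000] v=[0.0000 1.0000 0.0000 0.0000]
Step 1: x=[3.7500 7.0000 13.5000 18.0000] v=[-1.0000 4.0000 -2.0000 0.0000]
Step 2: x=[3.4063 8.4063 12.7500 17.9375] v=[-1.3750 5.6250 -3.0000 -0.2500]
Step 3: x=[3.1876 9.7305 12.1055 17.7266] v=[-0.8750 5.2969 -2.5781 -0.8438]
Step 4: x=[3.2867 10.5338 11.8667 17.3130] v=[0.3965 3.2130 -0.9551 -1.6544]
Max displacement = 2.5338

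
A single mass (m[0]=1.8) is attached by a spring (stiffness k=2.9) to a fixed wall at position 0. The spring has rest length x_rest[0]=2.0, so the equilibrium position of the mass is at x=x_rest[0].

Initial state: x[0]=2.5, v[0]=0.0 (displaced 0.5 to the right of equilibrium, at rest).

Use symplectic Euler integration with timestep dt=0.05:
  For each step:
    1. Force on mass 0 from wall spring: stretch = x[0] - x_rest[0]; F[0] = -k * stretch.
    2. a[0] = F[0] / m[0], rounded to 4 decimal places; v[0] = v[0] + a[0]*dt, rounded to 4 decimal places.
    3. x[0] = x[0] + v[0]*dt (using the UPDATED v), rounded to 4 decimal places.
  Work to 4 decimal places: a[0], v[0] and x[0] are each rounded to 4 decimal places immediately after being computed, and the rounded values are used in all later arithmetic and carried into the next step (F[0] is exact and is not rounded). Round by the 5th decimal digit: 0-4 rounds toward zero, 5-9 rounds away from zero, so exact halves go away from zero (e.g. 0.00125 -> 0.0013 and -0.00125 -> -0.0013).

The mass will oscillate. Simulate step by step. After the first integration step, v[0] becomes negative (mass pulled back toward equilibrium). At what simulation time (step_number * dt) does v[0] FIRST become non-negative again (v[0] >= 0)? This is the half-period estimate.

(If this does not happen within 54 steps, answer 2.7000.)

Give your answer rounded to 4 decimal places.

Step 0: x=[2.5000] v=[0.0000]
Step 1: x=[2.4980] v=[-0.0403]
Step 2: x=[2.4940] v=[-0.0804]
Step 3: x=[2.4880] v=[-0.1202]
Step 4: x=[2.4800] v=[-0.1595]
Step 5: x=[2.4701] v=[-0.1982]
Step 6: x=[2.4583] v=[-0.2361]
Step 7: x=[2.4447] v=[-0.2730]
Step 8: x=[2.4293] v=[-0.3088]
Step 9: x=[2.4121] v=[-0.3434]
Step 10: x=[2.3933] v=[-0.3766]
Step 11: x=[2.3729] v=[-0.4083]
Step 12: x=[2.3510] v=[-0.4383]
Step 13: x=[2.3277] v=[-0.4666]
Step 14: x=[2.3031] v=[-0.4930]
Step 15: x=[2.2772] v=[-0.5174]
Step 16: x=[2.2502] v=[-0.5397]
Step 17: x=[2.2222] v=[-0.5599]
Step 18: x=[2.1933] v=[-0.5778]
Step 19: x=[2.1636] v=[-0.5934]
Step 20: x=[2.1333] v=[-0.6066]
Step 21: x=[2.1024] v=[-0.6173]
Step 22: x=[2.0711] v=[-0.6256]
Step 23: x=[2.0395] v=[-0.6313]
Step 24: x=[2.0078] v=[-0.6345]
Step 25: x=[1.9760] v=[-0.6351]
Step 26: x=[1.9443] v=[-0.6332]
Step 27: x=[1.9129] v=[-0.6287]
Step 28: x=[1.8818] v=[-0.6217]
Step 29: x=[1.8512] v=[-0.6122]
Step 30: x=[1.8212] v=[-0.6002]
Step 31: x=[1.7919] v=[-0.5858]
Step 32: x=[1.7635] v=[-0.5690]
Step 33: x=[1.7360] v=[-0.5500]
Step 34: x=[1.7096] v=[-0.5287]
Step 35: x=[1.6843] v=[-0.5053]
Step 36: x=[1.6603] v=[-0.4799]
Step 37: x=[1.6377] v=[-0.4525]
Step 38: x=[1.6165] v=[-0.4233]
Step 39: x=[1.5969] v=[-0.3924]
Step 40: x=[1.5789] v=[-0.3599]
Step 41: x=[1.5626] v=[-0.3260]
Step 42: x=[1.5481] v=[-0.2908]
Step 43: x=[1.5354] v=[-0.2544]
Step 44: x=[1.5246] v=[-0.2170]
Step 45: x=[1.5157] v=[-0.1787]
Step 46: x=[1.5087] v=[-0.1397]
Step 47: x=[1.5037] v=[-0.1001]
Step 48: x=[1.5007] v=[-0.0601]
Step 49: x=[1.4997] v=[-0.0199]
Step 50: x=[1.5007] v=[0.0204]
First v>=0 after going negative at step 50, time=2.5000

Answer: 2.5000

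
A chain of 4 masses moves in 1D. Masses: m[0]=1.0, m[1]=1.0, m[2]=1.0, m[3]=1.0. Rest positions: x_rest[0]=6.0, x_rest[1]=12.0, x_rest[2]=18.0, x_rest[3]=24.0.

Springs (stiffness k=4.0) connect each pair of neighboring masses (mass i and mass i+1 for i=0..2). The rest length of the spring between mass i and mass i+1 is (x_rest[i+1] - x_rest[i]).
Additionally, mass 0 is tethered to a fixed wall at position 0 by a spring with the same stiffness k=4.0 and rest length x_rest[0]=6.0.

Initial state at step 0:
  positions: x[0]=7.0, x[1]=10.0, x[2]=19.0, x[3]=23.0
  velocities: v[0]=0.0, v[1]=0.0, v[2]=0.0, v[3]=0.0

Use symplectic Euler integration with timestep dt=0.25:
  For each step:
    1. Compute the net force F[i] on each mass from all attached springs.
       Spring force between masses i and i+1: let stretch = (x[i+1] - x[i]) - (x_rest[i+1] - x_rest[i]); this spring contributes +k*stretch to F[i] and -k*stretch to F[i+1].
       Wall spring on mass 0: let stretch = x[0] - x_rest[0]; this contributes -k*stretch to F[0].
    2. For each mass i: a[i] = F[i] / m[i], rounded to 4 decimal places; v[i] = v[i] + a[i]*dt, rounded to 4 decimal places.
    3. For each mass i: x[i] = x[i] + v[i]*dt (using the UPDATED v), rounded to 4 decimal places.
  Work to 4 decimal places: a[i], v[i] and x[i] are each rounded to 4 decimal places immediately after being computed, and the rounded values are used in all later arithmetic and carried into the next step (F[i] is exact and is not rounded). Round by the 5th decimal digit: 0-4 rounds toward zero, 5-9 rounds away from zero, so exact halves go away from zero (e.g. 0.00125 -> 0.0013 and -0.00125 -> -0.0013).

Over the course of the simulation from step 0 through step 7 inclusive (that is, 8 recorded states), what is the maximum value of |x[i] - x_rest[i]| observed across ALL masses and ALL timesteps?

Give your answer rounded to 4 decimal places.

Answer: 2.0291

Derivation:
Step 0: x=[7.0000 10.0000 19.0000 23.0000] v=[0.0000 0.0000 0.0000 0.0000]
Step 1: x=[6.0000 11.5000 17.7500 23.5000] v=[-4.0000 6.0000 -5.0000 2.0000]
Step 2: x=[4.8750 13.1875 16.3750 24.0625] v=[-4.5000 6.7500 -5.5000 2.2500]
Step 3: x=[4.6094 13.5938 16.1250 24.2031] v=[-1.0625 1.6250 -1.0000 0.5625]
Step 4: x=[5.4375 12.3868 17.2617 23.8242] v=[3.3125 -4.8282 4.5469 -1.5156]
Step 5: x=[6.6436 10.6612 18.8203 23.3047] v=[4.8243 -6.9026 6.2345 -2.0781]
Step 6: x=[7.1932 9.9709 19.4603 23.1641] v=[2.1983 -2.7611 2.5598 -0.5625]
Step 7: x=[6.6389 10.9586 18.6539 23.5975] v=[-2.2172 3.9506 -3.2258 1.7337]
Max displacement = 2.0291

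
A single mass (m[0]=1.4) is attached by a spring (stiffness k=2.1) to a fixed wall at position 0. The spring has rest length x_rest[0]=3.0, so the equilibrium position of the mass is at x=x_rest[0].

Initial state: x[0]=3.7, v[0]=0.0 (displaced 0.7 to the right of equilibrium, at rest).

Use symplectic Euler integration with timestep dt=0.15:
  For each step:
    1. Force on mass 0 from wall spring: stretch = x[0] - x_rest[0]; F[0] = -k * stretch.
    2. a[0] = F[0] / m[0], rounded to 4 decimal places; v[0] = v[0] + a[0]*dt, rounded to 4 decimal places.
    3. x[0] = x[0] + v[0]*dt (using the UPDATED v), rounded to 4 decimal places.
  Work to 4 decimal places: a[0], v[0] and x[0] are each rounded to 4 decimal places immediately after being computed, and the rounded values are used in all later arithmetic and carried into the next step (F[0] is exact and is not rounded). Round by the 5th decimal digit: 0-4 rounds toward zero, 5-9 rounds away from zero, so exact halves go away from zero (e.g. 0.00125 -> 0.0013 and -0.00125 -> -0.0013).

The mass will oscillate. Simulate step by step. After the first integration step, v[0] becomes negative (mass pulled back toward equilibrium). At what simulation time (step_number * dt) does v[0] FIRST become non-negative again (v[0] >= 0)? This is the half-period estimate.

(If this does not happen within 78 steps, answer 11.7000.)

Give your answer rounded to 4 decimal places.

Step 0: x=[3.7000] v=[0.0000]
Step 1: x=[3.6764] v=[-0.1575]
Step 2: x=[3.6299] v=[-0.3097]
Step 3: x=[3.5622] v=[-0.4514]
Step 4: x=[3.4755] v=[-0.5779]
Step 5: x=[3.3728] v=[-0.6849]
Step 6: x=[3.2575] v=[-0.7688]
Step 7: x=[3.1335] v=[-0.8267]
Step 8: x=[3.0050] v=[-0.8567]
Step 9: x=[2.8763] v=[-0.8578]
Step 10: x=[2.7518] v=[-0.8300]
Step 11: x=[2.6357] v=[-0.7742]
Step 12: x=[2.5319] v=[-0.6922]
Step 13: x=[2.4439] v=[-0.5869]
Step 14: x=[2.3746] v=[-0.4618]
Step 15: x=[2.3264] v=[-0.3211]
Step 16: x=[2.3010] v=[-0.1695]
Step 17: x=[2.2992] v=[-0.0122]
Step 18: x=[2.3210] v=[0.1455]
First v>=0 after going negative at step 18, time=2.7000

Answer: 2.7000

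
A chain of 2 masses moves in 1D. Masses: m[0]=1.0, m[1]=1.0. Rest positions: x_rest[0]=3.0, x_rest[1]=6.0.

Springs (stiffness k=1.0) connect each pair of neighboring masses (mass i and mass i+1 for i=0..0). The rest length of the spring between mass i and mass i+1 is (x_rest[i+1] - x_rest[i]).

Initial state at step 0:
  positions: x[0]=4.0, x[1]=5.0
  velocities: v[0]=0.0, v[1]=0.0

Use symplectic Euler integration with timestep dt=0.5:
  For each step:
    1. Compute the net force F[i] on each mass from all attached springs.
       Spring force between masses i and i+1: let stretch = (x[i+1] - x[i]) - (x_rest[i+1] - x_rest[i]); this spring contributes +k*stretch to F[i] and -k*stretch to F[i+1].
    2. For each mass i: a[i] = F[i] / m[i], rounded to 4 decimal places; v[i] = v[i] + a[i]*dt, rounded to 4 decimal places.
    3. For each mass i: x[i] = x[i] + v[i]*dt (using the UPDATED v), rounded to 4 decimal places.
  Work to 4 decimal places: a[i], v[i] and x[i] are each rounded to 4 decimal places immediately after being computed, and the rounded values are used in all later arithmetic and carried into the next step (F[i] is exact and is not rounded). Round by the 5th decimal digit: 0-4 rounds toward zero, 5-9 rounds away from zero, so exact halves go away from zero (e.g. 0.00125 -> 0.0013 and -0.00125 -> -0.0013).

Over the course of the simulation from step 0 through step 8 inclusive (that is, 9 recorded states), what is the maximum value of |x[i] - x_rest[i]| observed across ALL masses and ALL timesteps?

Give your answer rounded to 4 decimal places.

Step 0: x=[4.0000 5.0000] v=[0.0000 0.0000]
Step 1: x=[3.5000 5.5000] v=[-1.0000 1.0000]
Step 2: x=[2.7500 6.2500] v=[-1.5000 1.5000]
Step 3: x=[2.1250 6.8750] v=[-1.2500 1.2500]
Step 4: x=[1.9375 7.0625] v=[-0.3750 0.3750]
Step 5: x=[2.2813 6.7188] v=[0.6875 -0.6875]
Step 6: x=[2.9845 6.0157] v=[1.4063 -1.4063]
Step 7: x=[3.6955 5.3048] v=[1.4219 -1.4219]
Step 8: x=[4.0588 4.9415] v=[0.7266 -0.7266]
Max displacement = 1.0625

Answer: 1.0625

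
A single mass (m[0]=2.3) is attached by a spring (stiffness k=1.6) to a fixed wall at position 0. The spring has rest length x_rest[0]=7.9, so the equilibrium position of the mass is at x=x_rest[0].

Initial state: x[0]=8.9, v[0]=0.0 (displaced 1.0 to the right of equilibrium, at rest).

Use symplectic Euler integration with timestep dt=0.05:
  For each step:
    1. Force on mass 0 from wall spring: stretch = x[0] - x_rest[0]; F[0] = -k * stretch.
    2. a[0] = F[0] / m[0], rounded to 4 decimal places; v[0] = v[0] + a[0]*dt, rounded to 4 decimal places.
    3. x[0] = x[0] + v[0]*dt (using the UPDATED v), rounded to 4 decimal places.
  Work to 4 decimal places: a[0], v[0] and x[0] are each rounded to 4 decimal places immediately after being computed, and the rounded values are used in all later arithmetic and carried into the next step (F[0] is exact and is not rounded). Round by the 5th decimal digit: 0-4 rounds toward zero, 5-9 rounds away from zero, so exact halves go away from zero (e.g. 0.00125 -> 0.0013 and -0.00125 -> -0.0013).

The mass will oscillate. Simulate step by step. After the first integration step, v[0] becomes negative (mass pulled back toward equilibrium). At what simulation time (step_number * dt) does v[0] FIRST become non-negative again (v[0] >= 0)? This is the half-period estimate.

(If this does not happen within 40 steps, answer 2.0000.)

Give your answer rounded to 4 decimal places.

Step 0: x=[8.9000] v=[0.0000]
Step 1: x=[8.8983] v=[-0.0348]
Step 2: x=[8.8948] v=[-0.0695]
Step 3: x=[8.8896] v=[-0.1041]
Step 4: x=[8.8827] v=[-0.1385]
Step 5: x=[8.8741] v=[-0.1727]
Step 6: x=[8.8638] v=[-0.2066]
Step 7: x=[8.8518] v=[-0.2401]
Step 8: x=[8.8381] v=[-0.2732]
Step 9: x=[8.8228] v=[-0.3058]
Step 10: x=[8.8059] v=[-0.3379]
Step 11: x=[8.7874] v=[-0.3694]
Step 12: x=[8.7674] v=[-0.4003]
Step 13: x=[8.7459] v=[-0.4305]
Step 14: x=[8.7229] v=[-0.4599]
Step 15: x=[8.6985] v=[-0.4885]
Step 16: x=[8.6727] v=[-0.5163]
Step 17: x=[8.6455] v=[-0.5432]
Step 18: x=[8.6170] v=[-0.5691]
Step 19: x=[8.5873] v=[-0.5940]
Step 20: x=[8.5564] v=[-0.6179]
Step 21: x=[8.5244] v=[-0.6407]
Step 22: x=[8.4913] v=[-0.6624]
Step 23: x=[8.4572] v=[-0.6830]
Step 24: x=[8.4221] v=[-0.7024]
Step 25: x=[8.3861] v=[-0.7206]
Step 26: x=[8.3492] v=[-0.7375]
Step 27: x=[8.3115] v=[-0.7531]
Step 28: x=[8.2731] v=[-0.7674]
Step 29: x=[8.2341] v=[-0.7804]
Step 30: x=[8.1945] v=[-0.7920]
Step 31: x=[8.1544] v=[-0.8022]
Step 32: x=[8.1138] v=[-0.8111]
Step 33: x=[8.0729] v=[-0.8185]
Step 34: x=[8.0317] v=[-0.8245]
Step 35: x=[7.9902] v=[-0.8291]
Step 36: x=[7.9486] v=[-0.8322]
Step 37: x=[7.9069] v=[-0.8339]
Step 38: x=[7.8652] v=[-0.8341]
Step 39: x=[7.8236] v=[-0.8329]
Step 40: x=[7.7821] v=[-0.8302]
v[0] did not become non-negative within 40 steps; using fallback time=2.0000

Answer: 2.0000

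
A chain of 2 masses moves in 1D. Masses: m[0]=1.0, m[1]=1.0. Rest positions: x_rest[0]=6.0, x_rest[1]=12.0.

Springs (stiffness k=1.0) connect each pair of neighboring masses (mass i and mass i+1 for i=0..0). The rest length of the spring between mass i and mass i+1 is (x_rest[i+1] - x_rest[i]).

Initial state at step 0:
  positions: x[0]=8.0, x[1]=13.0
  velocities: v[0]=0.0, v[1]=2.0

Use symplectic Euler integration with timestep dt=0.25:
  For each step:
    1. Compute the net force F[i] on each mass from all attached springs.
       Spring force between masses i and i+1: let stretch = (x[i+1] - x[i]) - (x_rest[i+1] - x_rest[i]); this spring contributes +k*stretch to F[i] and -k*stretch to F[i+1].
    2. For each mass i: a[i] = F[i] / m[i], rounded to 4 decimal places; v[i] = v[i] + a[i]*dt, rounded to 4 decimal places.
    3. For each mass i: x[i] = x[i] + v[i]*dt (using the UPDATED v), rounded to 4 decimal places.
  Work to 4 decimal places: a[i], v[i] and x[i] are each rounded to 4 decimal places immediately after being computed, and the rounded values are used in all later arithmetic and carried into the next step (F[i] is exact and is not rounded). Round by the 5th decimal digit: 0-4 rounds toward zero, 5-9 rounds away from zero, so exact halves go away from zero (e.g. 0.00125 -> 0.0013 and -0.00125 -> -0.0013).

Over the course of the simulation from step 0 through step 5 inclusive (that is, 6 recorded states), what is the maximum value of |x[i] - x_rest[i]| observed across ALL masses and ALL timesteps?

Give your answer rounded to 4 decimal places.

Step 0: x=[8.0000 13.0000] v=[0.0000 2.0000]
Step 1: x=[7.9375 13.5625] v=[-0.2500 2.2500]
Step 2: x=[7.8516 14.1485] v=[-0.3438 2.3438]
Step 3: x=[7.7842 14.7159] v=[-0.2696 2.2696]
Step 4: x=[7.7750 15.2251] v=[-0.0367 2.0367]
Step 5: x=[7.8565 15.6437] v=[0.3258 1.6742]
Max displacement = 3.6437

Answer: 3.6437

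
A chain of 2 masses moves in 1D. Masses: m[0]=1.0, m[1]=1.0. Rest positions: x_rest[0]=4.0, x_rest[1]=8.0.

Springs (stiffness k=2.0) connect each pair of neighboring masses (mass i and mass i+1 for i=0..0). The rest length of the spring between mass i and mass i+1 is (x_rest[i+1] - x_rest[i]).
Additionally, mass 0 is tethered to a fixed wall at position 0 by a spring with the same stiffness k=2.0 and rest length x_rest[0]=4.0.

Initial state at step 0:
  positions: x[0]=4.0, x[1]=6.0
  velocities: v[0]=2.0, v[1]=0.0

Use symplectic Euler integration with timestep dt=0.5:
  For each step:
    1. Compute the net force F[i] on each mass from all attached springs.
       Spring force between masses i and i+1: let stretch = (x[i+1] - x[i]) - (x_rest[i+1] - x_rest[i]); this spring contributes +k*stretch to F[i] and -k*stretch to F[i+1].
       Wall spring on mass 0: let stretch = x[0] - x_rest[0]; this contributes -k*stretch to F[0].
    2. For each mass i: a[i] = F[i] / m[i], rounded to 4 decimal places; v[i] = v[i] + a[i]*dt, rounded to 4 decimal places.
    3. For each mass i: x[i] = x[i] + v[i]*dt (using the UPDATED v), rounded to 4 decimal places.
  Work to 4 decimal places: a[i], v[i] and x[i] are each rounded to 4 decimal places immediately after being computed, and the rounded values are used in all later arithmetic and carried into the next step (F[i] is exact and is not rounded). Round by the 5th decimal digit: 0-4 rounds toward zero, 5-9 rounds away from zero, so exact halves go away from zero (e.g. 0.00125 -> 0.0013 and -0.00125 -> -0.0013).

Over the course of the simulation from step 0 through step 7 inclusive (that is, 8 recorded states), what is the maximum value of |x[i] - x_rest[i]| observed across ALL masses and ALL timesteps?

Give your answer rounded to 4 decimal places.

Answer: 2.0625

Derivation:
Step 0: x=[4.0000 6.0000] v=[2.0000 0.0000]
Step 1: x=[4.0000 7.0000] v=[0.0000 2.0000]
Step 2: x=[3.5000 8.5000] v=[-1.0000 3.0000]
Step 3: x=[3.7500 9.5000] v=[0.5000 2.0000]
Step 4: x=[5.0000 9.6250] v=[2.5000 0.2500]
Step 5: x=[6.0625 9.4375] v=[2.1250 -0.3750]
Step 6: x=[5.7813 9.5625] v=[-0.5625 0.2500]
Step 7: x=[4.5000 9.7969] v=[-2.5626 0.4688]
Max displacement = 2.0625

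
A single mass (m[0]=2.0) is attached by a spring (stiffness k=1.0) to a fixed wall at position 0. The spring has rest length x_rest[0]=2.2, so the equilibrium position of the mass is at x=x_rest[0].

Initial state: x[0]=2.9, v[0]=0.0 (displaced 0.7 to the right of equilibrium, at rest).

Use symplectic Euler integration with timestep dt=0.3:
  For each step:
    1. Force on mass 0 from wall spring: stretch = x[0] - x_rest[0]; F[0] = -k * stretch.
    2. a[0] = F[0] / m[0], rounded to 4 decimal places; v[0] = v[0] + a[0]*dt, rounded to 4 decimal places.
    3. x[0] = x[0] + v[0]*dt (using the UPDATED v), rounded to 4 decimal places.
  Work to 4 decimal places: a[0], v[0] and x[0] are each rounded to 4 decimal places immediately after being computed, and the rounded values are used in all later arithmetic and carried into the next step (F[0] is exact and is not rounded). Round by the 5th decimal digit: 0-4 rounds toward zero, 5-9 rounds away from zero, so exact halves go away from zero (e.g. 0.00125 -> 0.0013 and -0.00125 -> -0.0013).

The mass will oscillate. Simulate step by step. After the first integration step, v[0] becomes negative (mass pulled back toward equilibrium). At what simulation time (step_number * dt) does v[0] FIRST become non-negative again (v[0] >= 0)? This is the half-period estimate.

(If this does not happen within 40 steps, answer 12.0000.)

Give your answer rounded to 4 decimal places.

Step 0: x=[2.9000] v=[0.0000]
Step 1: x=[2.8685] v=[-0.1050]
Step 2: x=[2.8069] v=[-0.2053]
Step 3: x=[2.7180] v=[-0.2964]
Step 4: x=[2.6058] v=[-0.3741]
Step 5: x=[2.4753] v=[-0.4350]
Step 6: x=[2.3324] v=[-0.4763]
Step 7: x=[2.1835] v=[-0.4962]
Step 8: x=[2.0354] v=[-0.4937]
Step 9: x=[1.8947] v=[-0.4690]
Step 10: x=[1.7677] v=[-0.4232]
Step 11: x=[1.6602] v=[-0.3583]
Step 12: x=[1.5770] v=[-0.2773]
Step 13: x=[1.5218] v=[-0.1839]
Step 14: x=[1.4971] v=[-0.0822]
Step 15: x=[1.5041] v=[0.0233]
First v>=0 after going negative at step 15, time=4.5000

Answer: 4.5000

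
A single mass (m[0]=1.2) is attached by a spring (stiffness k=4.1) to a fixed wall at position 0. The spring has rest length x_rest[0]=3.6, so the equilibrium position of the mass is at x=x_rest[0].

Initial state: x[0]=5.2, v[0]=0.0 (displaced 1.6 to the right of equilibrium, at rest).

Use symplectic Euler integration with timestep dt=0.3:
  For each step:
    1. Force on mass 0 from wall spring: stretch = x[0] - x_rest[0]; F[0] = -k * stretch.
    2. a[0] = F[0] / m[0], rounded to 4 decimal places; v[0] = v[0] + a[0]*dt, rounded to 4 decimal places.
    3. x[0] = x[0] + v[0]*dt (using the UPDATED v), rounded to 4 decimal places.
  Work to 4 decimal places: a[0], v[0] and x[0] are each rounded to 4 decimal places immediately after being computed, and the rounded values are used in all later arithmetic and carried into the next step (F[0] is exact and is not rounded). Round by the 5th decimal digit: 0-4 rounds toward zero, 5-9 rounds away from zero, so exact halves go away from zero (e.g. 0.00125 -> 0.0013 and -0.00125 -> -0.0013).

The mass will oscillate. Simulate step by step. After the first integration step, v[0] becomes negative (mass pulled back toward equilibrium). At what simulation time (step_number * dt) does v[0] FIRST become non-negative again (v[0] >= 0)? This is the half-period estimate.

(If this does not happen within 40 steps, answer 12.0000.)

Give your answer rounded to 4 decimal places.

Answer: 1.8000

Derivation:
Step 0: x=[5.2000] v=[0.0000]
Step 1: x=[4.7080] v=[-1.6400]
Step 2: x=[3.8753] v=[-2.7757]
Step 3: x=[2.9579] v=[-3.0579]
Step 4: x=[2.2380] v=[-2.3998]
Step 5: x=[1.9369] v=[-1.0038]
Step 6: x=[2.1472] v=[0.7009]
First v>=0 after going negative at step 6, time=1.8000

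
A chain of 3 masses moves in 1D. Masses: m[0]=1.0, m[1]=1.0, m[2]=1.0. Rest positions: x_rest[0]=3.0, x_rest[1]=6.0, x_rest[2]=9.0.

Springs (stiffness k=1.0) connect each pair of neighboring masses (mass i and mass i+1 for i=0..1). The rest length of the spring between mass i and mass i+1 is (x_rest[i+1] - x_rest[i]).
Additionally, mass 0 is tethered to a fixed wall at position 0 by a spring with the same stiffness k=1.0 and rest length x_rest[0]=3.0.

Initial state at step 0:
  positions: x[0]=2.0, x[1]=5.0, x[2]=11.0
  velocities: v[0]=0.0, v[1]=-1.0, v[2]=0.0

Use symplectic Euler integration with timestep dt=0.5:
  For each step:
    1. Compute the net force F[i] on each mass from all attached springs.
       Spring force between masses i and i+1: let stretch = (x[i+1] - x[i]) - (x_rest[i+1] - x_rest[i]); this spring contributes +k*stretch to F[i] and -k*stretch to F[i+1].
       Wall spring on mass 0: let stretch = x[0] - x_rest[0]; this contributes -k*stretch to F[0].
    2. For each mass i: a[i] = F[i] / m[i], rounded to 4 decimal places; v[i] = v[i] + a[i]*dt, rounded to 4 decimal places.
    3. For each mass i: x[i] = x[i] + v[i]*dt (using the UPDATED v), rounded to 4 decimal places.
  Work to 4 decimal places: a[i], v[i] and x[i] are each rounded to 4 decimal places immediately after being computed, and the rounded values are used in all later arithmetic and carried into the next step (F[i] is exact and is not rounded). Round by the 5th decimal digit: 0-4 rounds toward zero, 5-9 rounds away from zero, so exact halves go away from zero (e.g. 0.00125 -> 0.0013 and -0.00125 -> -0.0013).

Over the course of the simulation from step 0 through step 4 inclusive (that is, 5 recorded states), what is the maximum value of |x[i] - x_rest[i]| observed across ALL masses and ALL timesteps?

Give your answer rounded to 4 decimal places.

Answer: 2.0195

Derivation:
Step 0: x=[2.0000 5.0000 11.0000] v=[0.0000 -1.0000 0.0000]
Step 1: x=[2.2500 5.2500 10.2500] v=[0.5000 0.5000 -1.5000]
Step 2: x=[2.6875 6.0000 9.0000] v=[0.8750 1.5000 -2.5000]
Step 3: x=[3.2813 6.6719 7.7500] v=[1.1875 1.3438 -2.5000]
Step 4: x=[3.9024 6.7657 6.9805] v=[1.2422 0.1876 -1.5391]
Max displacement = 2.0195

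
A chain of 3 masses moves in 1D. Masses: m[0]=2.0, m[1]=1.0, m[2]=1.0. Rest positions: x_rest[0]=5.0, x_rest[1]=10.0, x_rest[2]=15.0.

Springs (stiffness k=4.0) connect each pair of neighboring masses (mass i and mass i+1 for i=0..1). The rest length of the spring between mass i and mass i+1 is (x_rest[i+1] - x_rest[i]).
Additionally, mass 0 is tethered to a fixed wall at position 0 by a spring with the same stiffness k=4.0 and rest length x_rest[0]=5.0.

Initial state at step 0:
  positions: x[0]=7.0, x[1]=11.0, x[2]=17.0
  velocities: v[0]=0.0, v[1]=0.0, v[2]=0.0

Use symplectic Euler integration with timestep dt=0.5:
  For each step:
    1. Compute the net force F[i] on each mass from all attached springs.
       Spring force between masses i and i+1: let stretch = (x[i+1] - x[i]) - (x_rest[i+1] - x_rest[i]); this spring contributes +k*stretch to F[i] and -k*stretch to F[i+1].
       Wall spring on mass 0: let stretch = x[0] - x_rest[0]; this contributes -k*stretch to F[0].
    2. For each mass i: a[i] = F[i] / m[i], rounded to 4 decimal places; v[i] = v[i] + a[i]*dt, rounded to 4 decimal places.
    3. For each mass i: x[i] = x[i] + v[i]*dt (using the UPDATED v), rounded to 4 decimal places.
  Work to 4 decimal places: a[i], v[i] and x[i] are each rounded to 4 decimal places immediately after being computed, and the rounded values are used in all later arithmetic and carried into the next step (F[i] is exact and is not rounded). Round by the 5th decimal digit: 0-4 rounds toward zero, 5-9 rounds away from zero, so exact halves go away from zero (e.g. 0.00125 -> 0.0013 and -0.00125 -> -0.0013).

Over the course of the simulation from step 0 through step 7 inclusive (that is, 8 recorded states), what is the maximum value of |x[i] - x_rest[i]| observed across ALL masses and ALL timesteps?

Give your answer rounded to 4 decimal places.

Step 0: x=[7.0000 11.0000 17.0000] v=[0.0000 0.0000 0.0000]
Step 1: x=[5.5000 13.0000 16.0000] v=[-3.0000 4.0000 -2.0000]
Step 2: x=[5.0000 10.5000 17.0000] v=[-1.0000 -5.0000 2.0000]
Step 3: x=[4.7500 9.0000 16.5000] v=[-0.5000 -3.0000 -1.0000]
Step 4: x=[4.2500 10.7500 13.5000] v=[-1.0000 3.5000 -6.0000]
Step 5: x=[4.8750 8.7500 12.7500] v=[1.2500 -4.0000 -1.5000]
Step 6: x=[5.0000 6.8750 13.0000] v=[0.2500 -3.7500 0.5000]
Step 7: x=[3.5625 9.2500 12.1250] v=[-2.8750 4.7500 -1.7500]
Max displacement = 3.1250

Answer: 3.1250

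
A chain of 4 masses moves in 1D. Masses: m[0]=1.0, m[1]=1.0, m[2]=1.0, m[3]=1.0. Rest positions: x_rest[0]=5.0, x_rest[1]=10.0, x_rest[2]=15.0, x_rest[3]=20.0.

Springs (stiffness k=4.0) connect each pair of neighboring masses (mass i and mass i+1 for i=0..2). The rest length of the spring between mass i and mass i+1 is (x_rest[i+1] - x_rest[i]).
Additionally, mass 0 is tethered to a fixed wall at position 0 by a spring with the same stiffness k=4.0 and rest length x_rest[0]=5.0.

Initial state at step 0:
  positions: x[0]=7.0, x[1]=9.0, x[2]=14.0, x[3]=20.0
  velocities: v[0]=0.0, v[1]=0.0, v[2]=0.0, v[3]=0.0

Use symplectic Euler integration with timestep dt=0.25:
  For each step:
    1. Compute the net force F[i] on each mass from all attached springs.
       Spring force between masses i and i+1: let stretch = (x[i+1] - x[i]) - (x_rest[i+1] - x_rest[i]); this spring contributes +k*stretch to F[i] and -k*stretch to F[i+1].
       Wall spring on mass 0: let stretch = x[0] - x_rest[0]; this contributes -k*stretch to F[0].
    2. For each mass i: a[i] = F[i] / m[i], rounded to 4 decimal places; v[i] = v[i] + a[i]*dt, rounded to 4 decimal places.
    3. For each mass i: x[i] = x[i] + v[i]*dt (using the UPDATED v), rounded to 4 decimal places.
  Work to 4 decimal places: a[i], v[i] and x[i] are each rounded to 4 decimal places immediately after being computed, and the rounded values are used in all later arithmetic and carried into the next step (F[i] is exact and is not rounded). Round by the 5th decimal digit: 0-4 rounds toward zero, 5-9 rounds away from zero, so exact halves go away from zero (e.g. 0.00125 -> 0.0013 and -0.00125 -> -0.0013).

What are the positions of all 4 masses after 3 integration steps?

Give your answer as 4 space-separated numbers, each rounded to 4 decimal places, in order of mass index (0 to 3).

Answer: 3.0000 10.8906 15.3750 19.0938

Derivation:
Step 0: x=[7.0000 9.0000 14.0000 20.0000] v=[0.0000 0.0000 0.0000 0.0000]
Step 1: x=[5.7500 9.7500 14.2500 19.7500] v=[-5.0000 3.0000 1.0000 -1.0000]
Step 2: x=[4.0625 10.6250 14.7500 19.3750] v=[-6.7500 3.5000 2.0000 -1.5000]
Step 3: x=[3.0000 10.8906 15.3750 19.0938] v=[-4.2500 1.0625 2.5000 -1.1250]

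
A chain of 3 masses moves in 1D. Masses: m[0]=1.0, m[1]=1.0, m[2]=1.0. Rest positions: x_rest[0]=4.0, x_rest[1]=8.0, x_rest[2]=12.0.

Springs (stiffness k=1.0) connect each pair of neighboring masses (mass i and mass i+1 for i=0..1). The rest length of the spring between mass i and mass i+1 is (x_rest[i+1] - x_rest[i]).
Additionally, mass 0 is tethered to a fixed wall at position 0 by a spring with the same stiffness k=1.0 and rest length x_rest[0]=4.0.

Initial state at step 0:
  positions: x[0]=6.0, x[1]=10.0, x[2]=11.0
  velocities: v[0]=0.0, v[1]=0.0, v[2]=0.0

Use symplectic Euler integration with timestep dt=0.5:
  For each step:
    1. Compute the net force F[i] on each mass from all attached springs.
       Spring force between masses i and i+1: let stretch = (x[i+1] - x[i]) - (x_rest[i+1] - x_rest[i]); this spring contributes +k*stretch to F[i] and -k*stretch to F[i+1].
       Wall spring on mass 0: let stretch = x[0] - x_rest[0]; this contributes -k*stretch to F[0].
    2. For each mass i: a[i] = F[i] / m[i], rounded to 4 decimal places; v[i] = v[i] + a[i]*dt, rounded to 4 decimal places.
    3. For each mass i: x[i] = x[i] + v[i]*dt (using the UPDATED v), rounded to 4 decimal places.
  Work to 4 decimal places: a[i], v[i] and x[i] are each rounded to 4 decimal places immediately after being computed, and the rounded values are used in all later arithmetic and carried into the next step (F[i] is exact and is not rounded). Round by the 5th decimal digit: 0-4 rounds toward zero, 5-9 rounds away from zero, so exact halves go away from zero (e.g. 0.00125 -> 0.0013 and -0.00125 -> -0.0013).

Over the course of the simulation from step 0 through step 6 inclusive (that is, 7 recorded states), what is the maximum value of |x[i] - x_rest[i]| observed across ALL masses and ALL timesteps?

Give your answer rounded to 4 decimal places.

Answer: 2.1720

Derivation:
Step 0: x=[6.0000 10.0000 11.0000] v=[0.0000 0.0000 0.0000]
Step 1: x=[5.5000 9.2500 11.7500] v=[-1.0000 -1.5000 1.5000]
Step 2: x=[4.5625 8.1875 12.8750] v=[-1.8750 -2.1250 2.2500]
Step 3: x=[3.3906 7.3906 13.8282] v=[-2.3438 -1.5938 1.9063]
Step 4: x=[2.3711 7.2031 14.1720] v=[-2.0391 -0.3750 0.6875]
Step 5: x=[1.9668 7.5499 13.7735] v=[-0.8087 0.6935 -0.7970]
Step 6: x=[2.4666 8.0568 12.8191] v=[0.9995 1.0138 -1.9088]
Max displacement = 2.1720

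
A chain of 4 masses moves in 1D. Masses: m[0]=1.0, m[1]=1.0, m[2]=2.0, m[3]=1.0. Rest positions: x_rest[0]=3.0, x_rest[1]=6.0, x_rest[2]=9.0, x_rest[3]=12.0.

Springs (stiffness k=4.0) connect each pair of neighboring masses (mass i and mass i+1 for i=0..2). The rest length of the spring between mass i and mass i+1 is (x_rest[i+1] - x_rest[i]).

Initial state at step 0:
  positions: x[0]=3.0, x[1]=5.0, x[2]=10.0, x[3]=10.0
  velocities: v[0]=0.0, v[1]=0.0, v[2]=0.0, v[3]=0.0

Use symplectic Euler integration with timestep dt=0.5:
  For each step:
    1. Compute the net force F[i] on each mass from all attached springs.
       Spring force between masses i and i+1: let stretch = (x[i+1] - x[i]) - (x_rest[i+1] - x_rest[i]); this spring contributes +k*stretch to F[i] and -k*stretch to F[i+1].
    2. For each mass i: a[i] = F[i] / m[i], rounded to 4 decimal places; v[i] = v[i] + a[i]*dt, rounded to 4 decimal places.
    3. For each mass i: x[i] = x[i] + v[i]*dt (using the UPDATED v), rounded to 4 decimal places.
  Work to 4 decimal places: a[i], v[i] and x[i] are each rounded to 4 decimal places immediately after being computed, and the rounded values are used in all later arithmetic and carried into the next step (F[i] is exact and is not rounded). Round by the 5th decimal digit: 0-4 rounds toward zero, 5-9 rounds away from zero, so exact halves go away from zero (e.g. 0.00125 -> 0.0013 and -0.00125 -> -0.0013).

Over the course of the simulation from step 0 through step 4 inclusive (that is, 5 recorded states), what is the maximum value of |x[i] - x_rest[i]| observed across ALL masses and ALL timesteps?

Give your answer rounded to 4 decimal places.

Step 0: x=[3.0000 5.0000 10.0000 10.0000] v=[0.0000 0.0000 0.0000 0.0000]
Step 1: x=[2.0000 8.0000 7.5000 13.0000] v=[-2.0000 6.0000 -5.0000 6.0000]
Step 2: x=[4.0000 4.5000 8.0000 13.5000] v=[4.0000 -7.0000 1.0000 1.0000]
Step 3: x=[3.5000 4.0000 9.5000 11.5000] v=[-1.0000 -1.0000 3.0000 -4.0000]
Step 4: x=[0.5000 8.5000 9.2500 10.5000] v=[-6.0000 9.0000 -0.5000 -2.0000]
Max displacement = 2.5000

Answer: 2.5000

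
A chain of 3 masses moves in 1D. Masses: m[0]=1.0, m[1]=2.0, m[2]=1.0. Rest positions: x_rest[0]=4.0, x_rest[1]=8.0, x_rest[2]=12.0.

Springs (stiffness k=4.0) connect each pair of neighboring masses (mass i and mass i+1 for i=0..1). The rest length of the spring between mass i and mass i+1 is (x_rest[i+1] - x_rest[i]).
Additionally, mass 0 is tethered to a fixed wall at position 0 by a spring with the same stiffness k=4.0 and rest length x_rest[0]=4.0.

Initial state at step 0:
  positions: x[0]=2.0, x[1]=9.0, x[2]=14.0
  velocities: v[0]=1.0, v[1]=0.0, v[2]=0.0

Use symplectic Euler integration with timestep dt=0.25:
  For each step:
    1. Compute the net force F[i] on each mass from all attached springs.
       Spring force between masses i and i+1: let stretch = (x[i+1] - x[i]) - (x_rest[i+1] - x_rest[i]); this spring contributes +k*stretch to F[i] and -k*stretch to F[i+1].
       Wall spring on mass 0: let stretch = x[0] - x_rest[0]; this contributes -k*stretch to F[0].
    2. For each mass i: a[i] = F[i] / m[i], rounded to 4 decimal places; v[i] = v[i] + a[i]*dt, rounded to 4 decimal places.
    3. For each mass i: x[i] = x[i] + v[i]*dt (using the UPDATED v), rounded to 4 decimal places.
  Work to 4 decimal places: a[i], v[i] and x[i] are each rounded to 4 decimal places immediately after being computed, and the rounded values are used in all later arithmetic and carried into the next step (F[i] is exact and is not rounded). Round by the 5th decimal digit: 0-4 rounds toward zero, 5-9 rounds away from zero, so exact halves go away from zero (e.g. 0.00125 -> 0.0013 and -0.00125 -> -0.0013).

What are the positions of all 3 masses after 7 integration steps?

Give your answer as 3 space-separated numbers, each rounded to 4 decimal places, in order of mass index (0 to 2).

Step 0: x=[2.0000 9.0000 14.0000] v=[1.0000 0.0000 0.0000]
Step 1: x=[3.5000 8.7500 13.7500] v=[6.0000 -1.0000 -1.0000]
Step 2: x=[5.4375 8.4688 13.2500] v=[7.7500 -1.1250 -2.0000]
Step 3: x=[6.7735 8.4063 12.5547] v=[5.3438 -0.2501 -2.7812]
Step 4: x=[6.8243 8.6582 11.8223] v=[0.2031 1.0077 -2.9296]
Step 5: x=[5.6275 9.0764 11.2989] v=[-4.7873 1.6728 -2.0937]
Step 6: x=[3.8860 9.3413 11.2199] v=[-6.9659 1.0596 -0.3162]
Step 7: x=[2.5369 9.1591 11.6712] v=[-5.3966 -0.7288 1.8052]

Answer: 2.5369 9.1591 11.6712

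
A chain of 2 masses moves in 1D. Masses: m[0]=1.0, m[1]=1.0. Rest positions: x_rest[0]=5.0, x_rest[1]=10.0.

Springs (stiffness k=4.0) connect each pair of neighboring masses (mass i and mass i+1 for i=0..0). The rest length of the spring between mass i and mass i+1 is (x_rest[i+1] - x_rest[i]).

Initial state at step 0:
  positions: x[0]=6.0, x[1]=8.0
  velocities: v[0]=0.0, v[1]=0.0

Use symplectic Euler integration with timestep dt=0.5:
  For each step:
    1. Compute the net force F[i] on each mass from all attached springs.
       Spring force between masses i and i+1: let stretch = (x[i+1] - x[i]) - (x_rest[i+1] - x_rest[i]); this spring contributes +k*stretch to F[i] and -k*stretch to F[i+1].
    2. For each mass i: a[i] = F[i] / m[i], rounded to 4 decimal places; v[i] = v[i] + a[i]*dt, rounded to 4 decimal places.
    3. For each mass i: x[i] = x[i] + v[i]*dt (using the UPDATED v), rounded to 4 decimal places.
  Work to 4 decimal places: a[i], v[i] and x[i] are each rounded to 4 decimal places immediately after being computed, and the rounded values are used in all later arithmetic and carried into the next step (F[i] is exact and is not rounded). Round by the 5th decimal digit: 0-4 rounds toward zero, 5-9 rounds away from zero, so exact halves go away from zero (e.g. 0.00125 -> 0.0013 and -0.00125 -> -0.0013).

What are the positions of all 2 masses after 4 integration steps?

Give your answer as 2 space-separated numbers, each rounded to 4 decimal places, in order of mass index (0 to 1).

Step 0: x=[6.0000 8.0000] v=[0.0000 0.0000]
Step 1: x=[3.0000 11.0000] v=[-6.0000 6.0000]
Step 2: x=[3.0000 11.0000] v=[0.0000 0.0000]
Step 3: x=[6.0000 8.0000] v=[6.0000 -6.0000]
Step 4: x=[6.0000 8.0000] v=[0.0000 0.0000]

Answer: 6.0000 8.0000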